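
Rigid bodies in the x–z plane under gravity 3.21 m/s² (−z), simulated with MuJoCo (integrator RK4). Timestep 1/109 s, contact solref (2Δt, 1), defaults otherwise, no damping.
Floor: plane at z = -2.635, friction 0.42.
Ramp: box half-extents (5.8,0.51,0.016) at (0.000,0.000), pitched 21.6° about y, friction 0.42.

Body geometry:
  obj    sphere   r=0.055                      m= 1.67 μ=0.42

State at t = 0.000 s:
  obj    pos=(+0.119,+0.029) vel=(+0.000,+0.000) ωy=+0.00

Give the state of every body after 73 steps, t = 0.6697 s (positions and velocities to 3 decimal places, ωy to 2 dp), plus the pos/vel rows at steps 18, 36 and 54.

State at t = 0.6697 s:
  obj    pos=(+0.295,-0.040) vel=(+0.526,-0.208) ωy=+10.27

Key-timestep trajectory:
   step    t(s)  obj.x    obj.z    obj.vx   obj.vz 
     18  0.1651   +0.130  +0.025  +0.130  -0.051
     36  0.3303   +0.162  +0.012  +0.259  -0.103
     54  0.4954   +0.215  -0.009  +0.389  -0.154


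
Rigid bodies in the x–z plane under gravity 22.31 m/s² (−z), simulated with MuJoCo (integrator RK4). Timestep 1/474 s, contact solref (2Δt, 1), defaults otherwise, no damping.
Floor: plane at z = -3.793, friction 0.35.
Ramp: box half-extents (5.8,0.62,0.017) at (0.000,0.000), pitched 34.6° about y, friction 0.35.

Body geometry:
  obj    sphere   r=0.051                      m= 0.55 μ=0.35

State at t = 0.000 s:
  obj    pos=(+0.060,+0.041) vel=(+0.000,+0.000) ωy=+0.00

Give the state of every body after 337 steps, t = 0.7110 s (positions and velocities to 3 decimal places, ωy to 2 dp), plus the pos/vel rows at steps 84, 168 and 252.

State at t = 0.7110 s:
  obj    pos=(+1.943,-1.258) vel=(+5.296,-3.653) ωy=+126.13

Key-timestep trajectory:
   step    t(s)  obj.x    obj.z    obj.vx   obj.vz 
     84  0.1772   +0.177  -0.040  +1.320  -0.911
    168  0.3544   +0.528  -0.282  +2.640  -1.821
    252  0.5316   +1.113  -0.685  +3.960  -2.732


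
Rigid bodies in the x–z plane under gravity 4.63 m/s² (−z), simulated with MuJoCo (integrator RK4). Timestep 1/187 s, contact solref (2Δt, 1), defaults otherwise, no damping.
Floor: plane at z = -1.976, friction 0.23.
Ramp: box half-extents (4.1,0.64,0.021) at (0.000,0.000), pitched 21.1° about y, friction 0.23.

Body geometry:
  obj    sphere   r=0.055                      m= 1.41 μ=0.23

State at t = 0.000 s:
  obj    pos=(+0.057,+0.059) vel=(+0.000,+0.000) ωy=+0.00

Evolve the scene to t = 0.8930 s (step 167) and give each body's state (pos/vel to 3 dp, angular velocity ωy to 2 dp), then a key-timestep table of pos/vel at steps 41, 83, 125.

State at t = 0.8930 s:
  obj    pos=(+0.500,-0.112) vel=(+0.992,-0.383) ωy=+19.33

Key-timestep trajectory:
   step    t(s)  obj.x    obj.z    obj.vx   obj.vz 
     41  0.2193   +0.084  +0.049  +0.244  -0.094
     83  0.4439   +0.167  +0.017  +0.493  -0.190
    125  0.6684   +0.305  -0.036  +0.743  -0.287


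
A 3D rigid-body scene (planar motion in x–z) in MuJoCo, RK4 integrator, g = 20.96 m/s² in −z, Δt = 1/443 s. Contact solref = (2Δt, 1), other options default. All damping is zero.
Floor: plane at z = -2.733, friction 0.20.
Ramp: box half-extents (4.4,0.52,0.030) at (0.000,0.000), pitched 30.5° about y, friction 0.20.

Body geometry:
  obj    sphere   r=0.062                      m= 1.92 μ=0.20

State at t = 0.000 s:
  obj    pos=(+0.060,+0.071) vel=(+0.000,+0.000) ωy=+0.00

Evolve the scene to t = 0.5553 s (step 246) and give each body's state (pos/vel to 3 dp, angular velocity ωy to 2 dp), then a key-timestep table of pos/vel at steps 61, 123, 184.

State at t = 0.5553 s:
  obj    pos=(+1.070,-0.523) vel=(+3.636,-2.142) ωy=+68.04

Key-timestep trajectory:
   step    t(s)  obj.x    obj.z    obj.vx   obj.vz 
     61  0.1377   +0.122  +0.035  +0.902  -0.531
    123  0.2777   +0.313  -0.077  +1.818  -1.071
    184  0.4153   +0.625  -0.261  +2.720  -1.602


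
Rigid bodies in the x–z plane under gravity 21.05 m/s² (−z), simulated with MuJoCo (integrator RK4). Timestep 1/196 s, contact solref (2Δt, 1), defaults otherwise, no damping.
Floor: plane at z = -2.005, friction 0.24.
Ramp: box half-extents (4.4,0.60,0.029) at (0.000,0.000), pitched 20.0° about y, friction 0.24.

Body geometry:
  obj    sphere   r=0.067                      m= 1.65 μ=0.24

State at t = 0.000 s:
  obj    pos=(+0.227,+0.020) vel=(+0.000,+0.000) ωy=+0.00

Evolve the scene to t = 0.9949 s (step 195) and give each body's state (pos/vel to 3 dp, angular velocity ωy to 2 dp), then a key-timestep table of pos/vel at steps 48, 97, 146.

State at t = 0.9949 s:
  obj    pos=(+2.619,-0.851) vel=(+4.808,-1.750) ωy=+76.35

Key-timestep trajectory:
   step    t(s)  obj.x    obj.z    obj.vx   obj.vz 
     48  0.2449   +0.372  -0.033  +1.184  -0.431
     97  0.4949   +0.819  -0.196  +2.392  -0.870
    146  0.7449   +1.568  -0.468  +3.600  -1.310


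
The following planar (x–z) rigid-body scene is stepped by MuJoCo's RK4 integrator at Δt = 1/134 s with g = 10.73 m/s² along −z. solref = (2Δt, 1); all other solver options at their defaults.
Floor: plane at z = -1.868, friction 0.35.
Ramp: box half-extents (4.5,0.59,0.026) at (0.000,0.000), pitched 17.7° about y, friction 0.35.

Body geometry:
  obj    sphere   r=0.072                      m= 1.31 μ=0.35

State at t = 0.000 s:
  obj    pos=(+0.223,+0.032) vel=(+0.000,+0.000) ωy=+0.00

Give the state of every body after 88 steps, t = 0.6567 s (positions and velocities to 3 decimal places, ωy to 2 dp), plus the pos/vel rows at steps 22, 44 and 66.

State at t = 0.6567 s:
  obj    pos=(+0.702,-0.121) vel=(+1.458,-0.465) ωy=+21.25

Key-timestep trajectory:
   step    t(s)  obj.x    obj.z    obj.vx   obj.vz 
     22  0.1642   +0.253  +0.022  +0.365  -0.116
     44  0.3284   +0.343  -0.007  +0.729  -0.233
     66  0.4925   +0.492  -0.054  +1.093  -0.349


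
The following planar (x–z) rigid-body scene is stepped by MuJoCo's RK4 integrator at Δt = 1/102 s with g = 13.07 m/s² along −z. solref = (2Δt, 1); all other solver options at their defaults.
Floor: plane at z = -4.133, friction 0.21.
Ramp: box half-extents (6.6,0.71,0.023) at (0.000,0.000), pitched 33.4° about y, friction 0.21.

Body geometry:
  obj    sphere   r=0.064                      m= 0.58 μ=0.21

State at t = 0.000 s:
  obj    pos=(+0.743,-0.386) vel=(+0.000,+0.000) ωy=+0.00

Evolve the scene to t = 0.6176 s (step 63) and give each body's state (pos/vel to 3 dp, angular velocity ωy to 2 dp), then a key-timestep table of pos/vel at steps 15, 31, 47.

State at t = 0.6176 s:
  obj    pos=(+1.562,-0.926) vel=(+2.651,-1.748) ωy=+49.55

Key-timestep trajectory:
   step    t(s)  obj.x    obj.z    obj.vx   obj.vz 
     15  0.1471   +0.790  -0.416  +0.632  -0.417
     31  0.3039   +0.942  -0.517  +1.305  -0.860
     47  0.4608   +1.199  -0.686  +1.978  -1.304


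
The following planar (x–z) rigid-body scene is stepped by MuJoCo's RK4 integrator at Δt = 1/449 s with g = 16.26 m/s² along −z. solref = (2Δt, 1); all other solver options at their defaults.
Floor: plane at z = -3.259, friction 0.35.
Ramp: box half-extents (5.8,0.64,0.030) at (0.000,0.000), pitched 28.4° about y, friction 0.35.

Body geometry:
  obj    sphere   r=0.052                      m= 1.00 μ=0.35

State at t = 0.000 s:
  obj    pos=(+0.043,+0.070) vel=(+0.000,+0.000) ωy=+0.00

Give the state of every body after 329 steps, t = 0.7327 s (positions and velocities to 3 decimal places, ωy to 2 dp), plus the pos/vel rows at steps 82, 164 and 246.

State at t = 0.7327 s:
  obj    pos=(+1.348,-0.635) vel=(+3.561,-1.925) ωy=+77.83

Key-timestep trajectory:
   step    t(s)  obj.x    obj.z    obj.vx   obj.vz 
     82  0.1826   +0.124  +0.026  +0.888  -0.480
    164  0.3653   +0.367  -0.105  +1.775  -0.960
    246  0.5479   +0.772  -0.324  +2.662  -1.440


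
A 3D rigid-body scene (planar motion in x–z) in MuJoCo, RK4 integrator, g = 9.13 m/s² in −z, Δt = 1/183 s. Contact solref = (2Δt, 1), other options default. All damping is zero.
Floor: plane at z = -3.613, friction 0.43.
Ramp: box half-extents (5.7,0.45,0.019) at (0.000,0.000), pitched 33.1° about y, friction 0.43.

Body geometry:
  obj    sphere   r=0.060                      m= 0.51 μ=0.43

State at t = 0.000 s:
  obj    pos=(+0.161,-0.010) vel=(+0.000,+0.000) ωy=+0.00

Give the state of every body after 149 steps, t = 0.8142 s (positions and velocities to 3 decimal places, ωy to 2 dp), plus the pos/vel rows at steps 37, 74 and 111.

State at t = 0.8142 s:
  obj    pos=(+1.150,-0.655) vel=(+2.429,-1.584) ωy=+48.32

Key-timestep trajectory:
   step    t(s)  obj.x    obj.z    obj.vx   obj.vz 
     37  0.2022   +0.222  -0.050  +0.603  -0.393
     74  0.4044   +0.405  -0.170  +1.206  -0.787
    111  0.6066   +0.710  -0.368  +1.810  -1.180


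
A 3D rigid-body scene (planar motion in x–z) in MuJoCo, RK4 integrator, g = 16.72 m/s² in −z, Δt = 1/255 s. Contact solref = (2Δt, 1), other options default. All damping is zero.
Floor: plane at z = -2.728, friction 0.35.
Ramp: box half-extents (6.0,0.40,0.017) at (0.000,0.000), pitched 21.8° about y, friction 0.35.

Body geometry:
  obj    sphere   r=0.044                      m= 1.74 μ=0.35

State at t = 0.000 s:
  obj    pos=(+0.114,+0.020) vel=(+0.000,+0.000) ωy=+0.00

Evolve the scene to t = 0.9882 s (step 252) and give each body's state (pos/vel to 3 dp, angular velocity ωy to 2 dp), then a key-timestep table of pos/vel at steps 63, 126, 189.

State at t = 0.9882 s:
  obj    pos=(+2.125,-0.784) vel=(+4.070,-1.628) ωy=+99.60

Key-timestep trajectory:
   step    t(s)  obj.x    obj.z    obj.vx   obj.vz 
     63  0.2471   +0.240  -0.030  +1.018  -0.407
    126  0.4941   +0.617  -0.181  +2.035  -0.814
    189  0.7412   +1.245  -0.432  +3.052  -1.221


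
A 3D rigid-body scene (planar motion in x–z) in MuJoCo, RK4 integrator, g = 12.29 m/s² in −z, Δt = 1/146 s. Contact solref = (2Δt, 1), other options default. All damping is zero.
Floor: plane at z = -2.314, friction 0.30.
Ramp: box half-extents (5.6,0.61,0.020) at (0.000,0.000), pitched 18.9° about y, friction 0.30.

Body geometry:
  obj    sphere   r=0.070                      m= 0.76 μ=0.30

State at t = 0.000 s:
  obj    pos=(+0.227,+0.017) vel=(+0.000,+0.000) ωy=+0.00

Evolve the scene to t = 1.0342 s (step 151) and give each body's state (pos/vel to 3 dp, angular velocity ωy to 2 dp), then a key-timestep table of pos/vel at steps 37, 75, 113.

State at t = 1.0342 s:
  obj    pos=(+1.666,-0.475) vel=(+2.782,-0.953) ωy=+42.00

Key-timestep trajectory:
   step    t(s)  obj.x    obj.z    obj.vx   obj.vz 
     37  0.2534   +0.314  -0.012  +0.682  -0.233
     75  0.5137   +0.582  -0.104  +1.382  -0.473
    113  0.7740   +1.033  -0.259  +2.082  -0.713


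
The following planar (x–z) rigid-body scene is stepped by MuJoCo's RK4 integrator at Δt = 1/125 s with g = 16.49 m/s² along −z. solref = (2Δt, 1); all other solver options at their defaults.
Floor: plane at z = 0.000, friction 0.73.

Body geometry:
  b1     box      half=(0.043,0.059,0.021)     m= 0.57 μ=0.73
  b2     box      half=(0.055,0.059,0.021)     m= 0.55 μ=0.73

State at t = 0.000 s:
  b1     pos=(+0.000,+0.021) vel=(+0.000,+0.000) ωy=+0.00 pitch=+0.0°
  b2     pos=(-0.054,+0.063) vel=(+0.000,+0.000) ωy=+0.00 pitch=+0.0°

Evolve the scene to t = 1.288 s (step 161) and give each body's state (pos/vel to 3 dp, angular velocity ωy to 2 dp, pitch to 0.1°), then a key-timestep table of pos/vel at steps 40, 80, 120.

State at t = 1.288 s:
  b1     pos=(+0.001,+0.021) vel=(+0.001,+0.000) ωy=+0.00 pitch=+0.0°
  b2     pos=(-0.064,+0.051) vel=(-0.001,-0.001) ωy=+0.03 pitch=-39.4°

Key-timestep trajectory:
   step    t(s)  b1.x    b1.z    b1.vx   b1.vz   b2.x    b2.z    b2.vx   b2.vz 
     40  0.3200   +0.000  +0.021  +0.001  +0.000   -0.063  +0.052  -0.001  -0.001
     80  0.6400   +0.001  +0.021  +0.001  +0.000   -0.063  +0.052  +0.000  -0.001
    120  0.9600   +0.001  +0.021  +0.001  +0.000   -0.063  +0.051  -0.001  -0.001


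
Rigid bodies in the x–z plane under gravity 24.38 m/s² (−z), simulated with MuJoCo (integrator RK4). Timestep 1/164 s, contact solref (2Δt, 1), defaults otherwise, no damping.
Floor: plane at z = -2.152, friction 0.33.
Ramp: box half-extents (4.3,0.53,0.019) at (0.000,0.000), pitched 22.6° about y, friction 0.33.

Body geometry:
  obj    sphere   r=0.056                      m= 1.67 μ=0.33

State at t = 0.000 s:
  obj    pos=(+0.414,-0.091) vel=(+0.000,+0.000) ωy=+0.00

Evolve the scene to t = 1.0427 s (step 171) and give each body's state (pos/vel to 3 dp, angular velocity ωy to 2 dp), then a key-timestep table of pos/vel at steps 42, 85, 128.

State at t = 1.0427 s:
  obj    pos=(+3.772,-1.489) vel=(+6.442,-2.681) ωy=+124.59

Key-timestep trajectory:
   step    t(s)  obj.x    obj.z    obj.vx   obj.vz 
     42  0.2561   +0.617  -0.175  +1.582  -0.659
     85  0.5183   +1.244  -0.437  +3.202  -1.333
    128  0.7805   +2.296  -0.874  +4.822  -2.007


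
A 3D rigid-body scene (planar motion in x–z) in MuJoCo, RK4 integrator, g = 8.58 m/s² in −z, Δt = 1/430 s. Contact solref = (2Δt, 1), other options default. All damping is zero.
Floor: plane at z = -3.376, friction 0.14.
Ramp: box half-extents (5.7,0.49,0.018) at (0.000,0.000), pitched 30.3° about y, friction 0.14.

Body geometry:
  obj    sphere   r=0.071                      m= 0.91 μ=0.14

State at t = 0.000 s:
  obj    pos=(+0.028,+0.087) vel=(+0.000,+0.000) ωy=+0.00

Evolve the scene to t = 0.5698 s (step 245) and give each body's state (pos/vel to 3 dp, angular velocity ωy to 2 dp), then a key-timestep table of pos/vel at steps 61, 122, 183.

State at t = 0.5698 s:
  obj    pos=(+0.489,-0.183) vel=(+1.618,-0.950) ωy=+20.79

Key-timestep trajectory:
   step    t(s)  obj.x    obj.z    obj.vx   obj.vz 
     61  0.1419   +0.057  +0.070  +0.400  -0.244
    122  0.2837   +0.142  +0.020  +0.808  -0.468
    183  0.4256   +0.285  -0.064  +1.207  -0.713


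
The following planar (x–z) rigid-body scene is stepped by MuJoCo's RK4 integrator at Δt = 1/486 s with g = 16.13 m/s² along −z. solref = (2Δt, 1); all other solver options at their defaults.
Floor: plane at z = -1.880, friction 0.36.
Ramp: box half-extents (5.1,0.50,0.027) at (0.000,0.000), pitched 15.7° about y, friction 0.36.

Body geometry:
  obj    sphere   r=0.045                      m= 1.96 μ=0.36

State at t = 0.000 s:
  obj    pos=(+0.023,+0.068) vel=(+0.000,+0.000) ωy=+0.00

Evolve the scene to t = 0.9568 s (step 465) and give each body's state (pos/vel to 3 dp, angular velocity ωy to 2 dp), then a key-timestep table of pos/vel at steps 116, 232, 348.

State at t = 0.9568 s:
  obj    pos=(+1.397,-0.318) vel=(+2.872,-0.807) ωy=+66.28

Key-timestep trajectory:
   step    t(s)  obj.x    obj.z    obj.vx   obj.vz 
    116  0.2387   +0.109  +0.044  +0.716  -0.201
    232  0.4774   +0.365  -0.028  +1.433  -0.403
    348  0.7160   +0.793  -0.148  +2.149  -0.604


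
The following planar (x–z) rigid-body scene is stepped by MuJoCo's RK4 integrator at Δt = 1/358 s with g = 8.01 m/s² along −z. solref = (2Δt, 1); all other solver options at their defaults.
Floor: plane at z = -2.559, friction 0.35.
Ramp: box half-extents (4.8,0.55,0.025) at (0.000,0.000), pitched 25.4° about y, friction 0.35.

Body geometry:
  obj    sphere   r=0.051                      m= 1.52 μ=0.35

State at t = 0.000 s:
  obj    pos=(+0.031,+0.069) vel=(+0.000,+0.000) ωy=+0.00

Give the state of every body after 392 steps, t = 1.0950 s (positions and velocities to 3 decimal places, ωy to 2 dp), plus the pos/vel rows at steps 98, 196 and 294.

State at t = 1.0950 s:
  obj    pos=(+1.360,-0.562) vel=(+2.427,-1.153) ωy=+52.69

Key-timestep trajectory:
   step    t(s)  obj.x    obj.z    obj.vx   obj.vz 
     98  0.2737   +0.114  +0.030  +0.607  -0.288
    196  0.5475   +0.363  -0.088  +1.214  -0.576
    294  0.8212   +0.779  -0.286  +1.821  -0.864


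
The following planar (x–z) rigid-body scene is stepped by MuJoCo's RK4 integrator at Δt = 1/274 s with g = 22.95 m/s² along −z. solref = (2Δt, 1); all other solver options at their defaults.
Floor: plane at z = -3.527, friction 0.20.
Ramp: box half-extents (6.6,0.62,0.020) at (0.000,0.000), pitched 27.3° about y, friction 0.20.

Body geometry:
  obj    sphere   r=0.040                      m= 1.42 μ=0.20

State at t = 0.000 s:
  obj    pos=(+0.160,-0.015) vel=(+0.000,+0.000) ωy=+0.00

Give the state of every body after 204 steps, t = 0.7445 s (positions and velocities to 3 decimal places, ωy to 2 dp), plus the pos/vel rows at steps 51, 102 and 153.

State at t = 0.7445 s:
  obj    pos=(+2.012,-0.971) vel=(+4.975,-2.568) ωy=+139.91

Key-timestep trajectory:
   step    t(s)  obj.x    obj.z    obj.vx   obj.vz 
     51  0.1861   +0.276  -0.075  +1.244  -0.642
    102  0.3723   +0.623  -0.254  +2.488  -1.284
    153  0.5584   +1.202  -0.553  +3.731  -1.926


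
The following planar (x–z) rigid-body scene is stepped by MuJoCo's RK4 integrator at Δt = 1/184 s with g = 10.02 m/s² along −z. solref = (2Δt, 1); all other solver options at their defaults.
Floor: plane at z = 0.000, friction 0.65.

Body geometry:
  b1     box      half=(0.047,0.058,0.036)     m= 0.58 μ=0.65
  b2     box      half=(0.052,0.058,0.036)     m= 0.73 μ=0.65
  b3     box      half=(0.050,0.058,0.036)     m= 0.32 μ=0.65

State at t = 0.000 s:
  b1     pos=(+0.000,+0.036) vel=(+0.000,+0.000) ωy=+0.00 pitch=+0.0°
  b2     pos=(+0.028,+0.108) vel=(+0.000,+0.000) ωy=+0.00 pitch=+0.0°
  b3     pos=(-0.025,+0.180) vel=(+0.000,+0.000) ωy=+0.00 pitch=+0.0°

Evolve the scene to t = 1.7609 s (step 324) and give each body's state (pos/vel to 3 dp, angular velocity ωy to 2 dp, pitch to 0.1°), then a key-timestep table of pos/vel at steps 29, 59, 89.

State at t = 1.7609 s:
  b1     pos=(+0.000,+0.036) vel=(+0.000,+0.000) ωy=+0.00 pitch=+0.0°
  b2     pos=(+0.028,+0.108) vel=(+0.000,+0.000) ωy=+0.00 pitch=+0.0°
  b3     pos=(-0.143,+0.036) vel=(+0.000,+0.000) ωy=+0.00 pitch=+180.0°

Key-timestep trajectory:
   step    t(s)  b1.x    b1.z    b1.vx   b1.vz   b2.x    b2.z    b2.vx   b2.vz   b3.x    b3.z    b3.vx   b3.vz 
     29  0.1576   +0.000  +0.036  +0.000  +0.000   +0.028  +0.108  +0.000  +0.000   -0.027  +0.180  -0.038  -0.003
     59  0.3207   +0.000  +0.036  +0.000  +0.000   +0.028  +0.108  +0.000  +0.000   -0.045  +0.173  -0.218  -0.156
     89  0.4837   +0.000  +0.036  +0.000  +0.000   +0.028  +0.108  +0.000  +0.000   -0.107  +0.090  -0.601  -0.781


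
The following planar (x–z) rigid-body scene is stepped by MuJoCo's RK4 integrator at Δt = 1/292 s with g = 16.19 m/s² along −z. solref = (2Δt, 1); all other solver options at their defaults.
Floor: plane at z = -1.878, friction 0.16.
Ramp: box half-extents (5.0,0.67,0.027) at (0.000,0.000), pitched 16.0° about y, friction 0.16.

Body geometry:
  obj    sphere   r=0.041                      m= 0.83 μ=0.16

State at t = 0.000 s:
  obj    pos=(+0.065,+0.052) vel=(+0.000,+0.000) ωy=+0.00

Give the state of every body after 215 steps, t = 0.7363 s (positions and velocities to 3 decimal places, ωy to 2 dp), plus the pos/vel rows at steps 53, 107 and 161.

State at t = 0.7363 s:
  obj    pos=(+0.896,-0.186) vel=(+2.256,-0.647) ωy=+57.24

Key-timestep trajectory:
   step    t(s)  obj.x    obj.z    obj.vx   obj.vz 
     53  0.1815   +0.116  +0.038  +0.556  -0.160
    107  0.3664   +0.271  -0.007  +1.123  -0.322
    161  0.5514   +0.531  -0.081  +1.690  -0.484


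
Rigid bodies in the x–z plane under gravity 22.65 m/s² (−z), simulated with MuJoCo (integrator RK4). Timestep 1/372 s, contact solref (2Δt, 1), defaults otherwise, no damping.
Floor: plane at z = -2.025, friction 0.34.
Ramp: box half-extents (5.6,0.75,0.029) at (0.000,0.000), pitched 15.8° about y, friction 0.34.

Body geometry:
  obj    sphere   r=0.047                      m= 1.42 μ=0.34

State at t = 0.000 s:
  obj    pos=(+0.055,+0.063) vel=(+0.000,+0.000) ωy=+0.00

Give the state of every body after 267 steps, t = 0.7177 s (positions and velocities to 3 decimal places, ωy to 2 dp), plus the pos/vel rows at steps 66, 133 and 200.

State at t = 0.7177 s:
  obj    pos=(+1.147,-0.246) vel=(+3.042,-0.861) ωy=+67.26

Key-timestep trajectory:
   step    t(s)  obj.x    obj.z    obj.vx   obj.vz 
     66  0.1774   +0.122  +0.045  +0.752  -0.213
    133  0.3575   +0.326  -0.013  +1.515  -0.429
    200  0.5376   +0.668  -0.110  +2.279  -0.645


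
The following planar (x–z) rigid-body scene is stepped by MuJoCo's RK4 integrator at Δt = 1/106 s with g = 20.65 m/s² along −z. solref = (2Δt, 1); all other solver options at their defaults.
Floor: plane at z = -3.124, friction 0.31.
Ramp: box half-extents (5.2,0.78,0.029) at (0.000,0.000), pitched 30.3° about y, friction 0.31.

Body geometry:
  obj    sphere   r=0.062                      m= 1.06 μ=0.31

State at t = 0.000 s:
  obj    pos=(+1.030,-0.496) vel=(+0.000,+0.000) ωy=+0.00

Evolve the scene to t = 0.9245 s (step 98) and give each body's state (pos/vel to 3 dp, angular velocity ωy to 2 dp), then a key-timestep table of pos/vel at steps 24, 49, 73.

State at t = 0.9245 s:
  obj    pos=(+3.776,-2.101) vel=(+5.939,-3.471) ωy=+110.92

Key-timestep trajectory:
   step    t(s)  obj.x    obj.z    obj.vx   obj.vz 
     24  0.2264   +1.195  -0.593  +1.455  -0.850
     49  0.4623   +1.716  -0.898  +2.970  -1.735
     73  0.6887   +2.553  -1.387  +4.424  -2.585


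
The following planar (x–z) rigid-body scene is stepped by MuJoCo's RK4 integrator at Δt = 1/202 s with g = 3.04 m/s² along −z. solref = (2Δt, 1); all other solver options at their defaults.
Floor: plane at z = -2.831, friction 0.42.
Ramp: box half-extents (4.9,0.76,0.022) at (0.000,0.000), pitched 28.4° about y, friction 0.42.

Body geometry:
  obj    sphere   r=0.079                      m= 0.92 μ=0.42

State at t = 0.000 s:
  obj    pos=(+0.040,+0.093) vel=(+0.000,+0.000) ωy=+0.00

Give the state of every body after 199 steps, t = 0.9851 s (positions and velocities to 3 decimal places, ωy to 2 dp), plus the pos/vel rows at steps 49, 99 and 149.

State at t = 0.9851 s:
  obj    pos=(+0.481,-0.145) vel=(+0.895,-0.484) ωy=+12.88

Key-timestep trajectory:
   step    t(s)  obj.x    obj.z    obj.vx   obj.vz 
     49  0.2426   +0.067  +0.079  +0.220  -0.119
     99  0.4901   +0.149  +0.034  +0.445  -0.241
    149  0.7376   +0.287  -0.041  +0.670  -0.362


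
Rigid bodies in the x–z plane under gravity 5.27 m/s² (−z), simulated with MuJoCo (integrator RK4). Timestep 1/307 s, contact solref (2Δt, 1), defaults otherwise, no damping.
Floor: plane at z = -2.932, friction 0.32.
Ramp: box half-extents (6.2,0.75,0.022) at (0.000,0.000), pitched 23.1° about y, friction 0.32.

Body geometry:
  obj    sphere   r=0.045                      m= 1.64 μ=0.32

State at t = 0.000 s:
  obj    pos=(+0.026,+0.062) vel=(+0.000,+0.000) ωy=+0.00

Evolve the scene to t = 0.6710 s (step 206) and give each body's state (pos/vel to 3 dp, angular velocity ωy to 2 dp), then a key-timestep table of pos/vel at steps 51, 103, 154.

State at t = 0.6710 s:
  obj    pos=(+0.332,-0.069) vel=(+0.912,-0.389) ωy=+22.02

Key-timestep trajectory:
   step    t(s)  obj.x    obj.z    obj.vx   obj.vz 
     51  0.1661   +0.045  +0.054  +0.226  -0.096
    103  0.3355   +0.102  +0.029  +0.456  -0.194
    154  0.5016   +0.197  -0.011  +0.681  -0.291


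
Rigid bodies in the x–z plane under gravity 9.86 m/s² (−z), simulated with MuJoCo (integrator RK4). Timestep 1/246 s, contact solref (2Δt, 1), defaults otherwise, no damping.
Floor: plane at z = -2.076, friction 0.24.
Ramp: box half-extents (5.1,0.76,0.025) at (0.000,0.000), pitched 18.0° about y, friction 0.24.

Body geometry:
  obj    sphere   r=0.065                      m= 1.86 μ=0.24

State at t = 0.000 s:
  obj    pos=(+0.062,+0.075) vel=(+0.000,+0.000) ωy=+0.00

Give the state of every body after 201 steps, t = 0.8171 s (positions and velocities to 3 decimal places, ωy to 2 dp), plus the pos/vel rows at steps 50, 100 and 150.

State at t = 0.8171 s:
  obj    pos=(+0.753,-0.150) vel=(+1.691,-0.550) ωy=+27.35

Key-timestep trajectory:
   step    t(s)  obj.x    obj.z    obj.vx   obj.vz 
     50  0.2033   +0.105  +0.061  +0.421  -0.137
    100  0.4065   +0.233  +0.019  +0.841  -0.273
    150  0.6098   +0.447  -0.051  +1.262  -0.410


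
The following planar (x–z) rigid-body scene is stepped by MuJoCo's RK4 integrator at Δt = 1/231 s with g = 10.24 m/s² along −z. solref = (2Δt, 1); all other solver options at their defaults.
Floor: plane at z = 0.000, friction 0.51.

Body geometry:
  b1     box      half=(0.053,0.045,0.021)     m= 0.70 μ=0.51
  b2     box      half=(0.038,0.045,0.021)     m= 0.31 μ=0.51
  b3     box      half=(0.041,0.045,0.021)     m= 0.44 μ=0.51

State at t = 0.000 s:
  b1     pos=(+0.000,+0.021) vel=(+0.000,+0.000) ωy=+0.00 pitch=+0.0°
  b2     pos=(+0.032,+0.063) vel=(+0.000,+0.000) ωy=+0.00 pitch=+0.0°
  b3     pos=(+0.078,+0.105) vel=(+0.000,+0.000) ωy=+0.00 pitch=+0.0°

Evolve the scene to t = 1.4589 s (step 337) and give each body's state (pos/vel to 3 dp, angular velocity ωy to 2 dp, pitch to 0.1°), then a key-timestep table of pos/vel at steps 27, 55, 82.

State at t = 1.4589 s:
  b1     pos=(+0.000,+0.021) vel=(+0.000,+0.000) ωy=+0.00 pitch=+0.0°
  b2     pos=(+0.032,+0.063) vel=(+0.000,+0.000) ωy=+0.00 pitch=+0.0°
  b3     pos=(+0.097,+0.041) vel=(+0.000,+0.000) ωy=+0.00 pitch=+90.0°

Key-timestep trajectory:
   step    t(s)  b1.x    b1.z    b1.vx   b1.vz   b2.x    b2.z    b2.vx   b2.vz   b3.x    b3.z    b3.vx   b3.vz 
     27  0.1169   +0.000  +0.021  +0.000  +0.000   +0.032  +0.063  +0.000  +0.000   +0.088  +0.098  +0.161  -0.208
     55  0.2381   +0.000  +0.021  +0.000  +0.000   +0.032  +0.063  +0.000  +0.000   +0.103  +0.042  -0.079  +0.046
     82  0.3550   +0.000  +0.021  +0.000  +0.000   +0.032  +0.063  +0.000  +0.000   +0.097  +0.041  +0.096  -0.047


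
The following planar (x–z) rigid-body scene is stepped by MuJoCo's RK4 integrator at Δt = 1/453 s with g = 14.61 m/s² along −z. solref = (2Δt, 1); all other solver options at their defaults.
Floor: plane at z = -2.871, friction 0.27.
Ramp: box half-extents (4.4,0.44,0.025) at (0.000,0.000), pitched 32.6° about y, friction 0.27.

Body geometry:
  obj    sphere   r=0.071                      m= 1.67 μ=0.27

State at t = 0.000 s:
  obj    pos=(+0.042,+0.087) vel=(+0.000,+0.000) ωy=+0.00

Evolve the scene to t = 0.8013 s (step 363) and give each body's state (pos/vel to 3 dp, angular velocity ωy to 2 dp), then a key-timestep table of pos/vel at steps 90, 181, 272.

State at t = 0.8013 s:
  obj    pos=(+1.563,-0.886) vel=(+3.796,-2.428) ωy=+63.45

Key-timestep trajectory:
   step    t(s)  obj.x    obj.z    obj.vx   obj.vz 
     90  0.1987   +0.136  +0.027  +0.941  -0.602
    181  0.3996   +0.420  -0.155  +1.893  -1.210
    272  0.6004   +0.896  -0.459  +2.844  -1.819


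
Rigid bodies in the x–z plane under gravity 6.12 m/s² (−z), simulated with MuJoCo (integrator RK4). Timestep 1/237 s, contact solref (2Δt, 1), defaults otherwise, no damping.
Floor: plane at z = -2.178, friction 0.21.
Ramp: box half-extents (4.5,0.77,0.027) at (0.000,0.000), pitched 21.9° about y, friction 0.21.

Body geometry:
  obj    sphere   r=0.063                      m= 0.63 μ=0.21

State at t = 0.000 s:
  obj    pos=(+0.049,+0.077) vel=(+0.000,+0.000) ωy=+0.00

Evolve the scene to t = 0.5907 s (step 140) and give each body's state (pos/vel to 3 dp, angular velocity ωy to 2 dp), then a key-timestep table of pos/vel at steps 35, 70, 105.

State at t = 0.5907 s:
  obj    pos=(+0.313,-0.029) vel=(+0.894,-0.359) ωy=+15.28

Key-timestep trajectory:
   step    t(s)  obj.x    obj.z    obj.vx   obj.vz 
     35  0.1477   +0.066  +0.071  +0.223  -0.090
     70  0.2954   +0.115  +0.051  +0.447  -0.180
    105  0.4430   +0.198  +0.018  +0.670  -0.269


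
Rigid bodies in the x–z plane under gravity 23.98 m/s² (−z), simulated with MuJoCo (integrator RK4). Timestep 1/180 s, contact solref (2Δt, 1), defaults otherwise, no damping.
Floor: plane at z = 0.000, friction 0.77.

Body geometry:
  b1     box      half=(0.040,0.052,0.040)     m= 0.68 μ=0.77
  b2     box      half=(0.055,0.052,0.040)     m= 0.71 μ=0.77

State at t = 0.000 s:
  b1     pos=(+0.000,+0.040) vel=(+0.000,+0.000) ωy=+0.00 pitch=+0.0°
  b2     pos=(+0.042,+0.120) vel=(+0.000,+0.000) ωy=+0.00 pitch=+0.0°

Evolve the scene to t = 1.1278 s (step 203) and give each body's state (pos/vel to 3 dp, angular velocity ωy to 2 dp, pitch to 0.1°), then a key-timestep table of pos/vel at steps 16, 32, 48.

State at t = 1.1278 s:
  b1     pos=(+0.000,+0.040) vel=(+0.000,+0.000) ωy=+0.00 pitch=+0.0°
  b2     pos=(+0.091,+0.055) vel=(+0.000,+0.000) ωy=+0.00 pitch=+90.0°

Key-timestep trajectory:
   step    t(s)  b1.x    b1.z    b1.vx   b1.vz   b2.x    b2.z    b2.vx   b2.vz 
     16  0.0889   +0.000  +0.040  +0.000  +0.000   +0.045  +0.119  +0.082  -0.010
     32  0.1778   +0.000  +0.040  -0.001  +0.000   +0.062  +0.113  +0.344  -0.212
     48  0.2667   +0.000  +0.040  +0.000  +0.000   +0.093  +0.049  -0.063  +0.163


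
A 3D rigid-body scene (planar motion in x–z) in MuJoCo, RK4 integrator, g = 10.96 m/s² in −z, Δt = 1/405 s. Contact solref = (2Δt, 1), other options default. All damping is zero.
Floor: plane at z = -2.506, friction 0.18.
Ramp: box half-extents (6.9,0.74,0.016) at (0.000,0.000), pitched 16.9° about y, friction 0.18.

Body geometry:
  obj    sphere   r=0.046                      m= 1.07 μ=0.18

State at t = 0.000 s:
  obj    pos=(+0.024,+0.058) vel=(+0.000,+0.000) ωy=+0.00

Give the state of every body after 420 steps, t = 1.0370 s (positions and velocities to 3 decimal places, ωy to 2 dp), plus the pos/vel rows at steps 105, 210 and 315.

State at t = 1.0370 s:
  obj    pos=(+1.195,-0.298) vel=(+2.258,-0.686) ωy=+51.30

Key-timestep trajectory:
   step    t(s)  obj.x    obj.z    obj.vx   obj.vz 
    105  0.2593   +0.097  +0.035  +0.565  -0.172
    210  0.5185   +0.317  -0.031  +1.129  -0.343
    315  0.7778   +0.683  -0.143  +1.694  -0.515


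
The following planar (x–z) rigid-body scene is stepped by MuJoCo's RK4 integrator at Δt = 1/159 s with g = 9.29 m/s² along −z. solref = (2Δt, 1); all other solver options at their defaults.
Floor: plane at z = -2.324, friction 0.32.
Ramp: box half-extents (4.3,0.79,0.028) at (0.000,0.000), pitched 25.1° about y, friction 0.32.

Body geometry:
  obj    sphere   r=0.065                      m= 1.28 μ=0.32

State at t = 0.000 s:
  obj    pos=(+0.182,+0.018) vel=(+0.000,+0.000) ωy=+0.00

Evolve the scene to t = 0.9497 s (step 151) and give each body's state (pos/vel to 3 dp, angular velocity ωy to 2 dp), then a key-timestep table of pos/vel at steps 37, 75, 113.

State at t = 0.9497 s:
  obj    pos=(+1.331,-0.521) vel=(+2.421,-1.134) ωy=+41.12

Key-timestep trajectory:
   step    t(s)  obj.x    obj.z    obj.vx   obj.vz 
     37  0.2327   +0.251  -0.015  +0.593  -0.278
     75  0.4717   +0.466  -0.115  +1.202  -0.563
    113  0.7107   +0.826  -0.284  +1.812  -0.849


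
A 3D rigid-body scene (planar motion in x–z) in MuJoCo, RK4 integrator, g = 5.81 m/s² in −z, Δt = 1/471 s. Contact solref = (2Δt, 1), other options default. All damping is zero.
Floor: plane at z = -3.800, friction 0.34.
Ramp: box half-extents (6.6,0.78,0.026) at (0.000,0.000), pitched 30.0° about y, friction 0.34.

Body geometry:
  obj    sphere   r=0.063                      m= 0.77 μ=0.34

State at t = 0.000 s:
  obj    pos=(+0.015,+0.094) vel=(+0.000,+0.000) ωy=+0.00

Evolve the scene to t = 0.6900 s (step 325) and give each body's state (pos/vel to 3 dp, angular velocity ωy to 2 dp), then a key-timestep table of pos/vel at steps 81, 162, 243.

State at t = 0.6900 s:
  obj    pos=(+0.443,-0.153) vel=(+1.240,-0.716) ωy=+22.72

Key-timestep trajectory:
   step    t(s)  obj.x    obj.z    obj.vx   obj.vz 
     81  0.1720   +0.042  +0.079  +0.309  -0.178
    162  0.3439   +0.121  +0.033  +0.618  -0.357
    243  0.5159   +0.254  -0.044  +0.927  -0.535


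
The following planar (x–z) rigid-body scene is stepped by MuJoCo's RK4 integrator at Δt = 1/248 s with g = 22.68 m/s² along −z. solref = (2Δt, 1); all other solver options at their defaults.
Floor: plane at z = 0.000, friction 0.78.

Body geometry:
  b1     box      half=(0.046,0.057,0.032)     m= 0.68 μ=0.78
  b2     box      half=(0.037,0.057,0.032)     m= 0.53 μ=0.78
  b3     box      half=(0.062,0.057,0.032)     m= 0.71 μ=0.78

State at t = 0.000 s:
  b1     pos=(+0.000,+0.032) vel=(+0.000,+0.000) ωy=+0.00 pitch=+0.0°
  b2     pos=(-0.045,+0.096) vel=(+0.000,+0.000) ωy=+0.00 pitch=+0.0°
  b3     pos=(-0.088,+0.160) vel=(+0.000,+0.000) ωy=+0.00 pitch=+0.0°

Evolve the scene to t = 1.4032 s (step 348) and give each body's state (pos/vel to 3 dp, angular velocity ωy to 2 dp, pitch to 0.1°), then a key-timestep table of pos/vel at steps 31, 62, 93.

State at t = 1.4032 s:
  b1     pos=(+0.000,+0.032) vel=(+0.000,+0.000) ωy=+0.00 pitch=+0.0°
  b2     pos=(-0.085,+0.037) vel=(+0.000,+0.000) ωy=+0.00 pitch=-90.0°
  b3     pos=(-0.293,+0.032) vel=(+0.000,+0.000) ωy=+0.00 pitch=+180.0°

Key-timestep trajectory:
   step    t(s)  b1.x    b1.z    b1.vx   b1.vz   b2.x    b2.z    b2.vx   b2.vz   b3.x    b3.z    b3.vx   b3.vz 
     31  0.1250   +0.000  +0.032  +0.001  +0.000   -0.065  +0.090  -0.351  -0.236   -0.139  +0.114  -0.703  -1.151
     62  0.2500   +0.000  +0.032  +0.000  +0.000   -0.085  +0.037  +0.001  +0.004   -0.215  +0.068  -0.357  +0.086
     93  0.3750   +0.000  +0.032  +0.000  +0.000   -0.085  +0.037  +0.000  +0.000   -0.260  +0.062  -0.534  -0.274


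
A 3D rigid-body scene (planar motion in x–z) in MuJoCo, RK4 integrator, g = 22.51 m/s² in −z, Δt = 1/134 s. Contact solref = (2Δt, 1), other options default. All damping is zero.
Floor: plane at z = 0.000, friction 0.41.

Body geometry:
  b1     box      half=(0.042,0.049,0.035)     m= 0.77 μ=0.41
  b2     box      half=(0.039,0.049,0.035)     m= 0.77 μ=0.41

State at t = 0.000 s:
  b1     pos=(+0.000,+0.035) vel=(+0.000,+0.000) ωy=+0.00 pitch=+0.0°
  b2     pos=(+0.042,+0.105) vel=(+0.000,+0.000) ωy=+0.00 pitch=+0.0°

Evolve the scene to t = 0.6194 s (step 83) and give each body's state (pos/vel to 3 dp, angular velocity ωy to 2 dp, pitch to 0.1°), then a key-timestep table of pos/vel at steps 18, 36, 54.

State at t = 0.6194 s:
  b1     pos=(+0.000,+0.035) vel=(+0.000,+0.000) ωy=+0.00 pitch=+0.0°
  b2     pos=(+0.089,+0.039) vel=(+0.000,+0.000) ωy=+0.00 pitch=+90.0°

Key-timestep trajectory:
   step    t(s)  b1.x    b1.z    b1.vx   b1.vz   b2.x    b2.z    b2.vx   b2.vz 
     18  0.1343   +0.000  +0.035  +0.000  +0.000   +0.043  +0.105  +0.011  +0.000
     36  0.2687   +0.000  +0.035  -0.001  +0.000   +0.049  +0.104  +0.142  -0.029
     54  0.4030   +0.000  +0.035  +0.000  +0.000   +0.092  +0.029  +0.066  -0.279


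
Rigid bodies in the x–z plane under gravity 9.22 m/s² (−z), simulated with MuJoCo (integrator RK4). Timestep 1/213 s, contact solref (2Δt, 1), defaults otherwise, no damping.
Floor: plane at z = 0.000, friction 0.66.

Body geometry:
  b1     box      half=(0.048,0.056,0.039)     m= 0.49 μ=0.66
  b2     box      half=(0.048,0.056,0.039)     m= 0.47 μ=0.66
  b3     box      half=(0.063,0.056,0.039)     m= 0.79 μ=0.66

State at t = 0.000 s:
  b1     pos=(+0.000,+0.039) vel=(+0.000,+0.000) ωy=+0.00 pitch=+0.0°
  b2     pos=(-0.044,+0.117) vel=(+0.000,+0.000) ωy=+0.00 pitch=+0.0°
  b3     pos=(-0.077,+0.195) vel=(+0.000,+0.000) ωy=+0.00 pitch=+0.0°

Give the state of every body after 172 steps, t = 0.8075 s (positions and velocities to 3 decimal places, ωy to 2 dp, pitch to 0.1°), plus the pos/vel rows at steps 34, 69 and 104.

State at t = 0.8075 s:
  b1     pos=(+0.000,+0.039) vel=(+0.000,+0.000) ωy=+0.00 pitch=+0.0°
  b2     pos=(-0.095,+0.048) vel=(+0.000,+0.000) ωy=+0.00 pitch=-90.0°
  b3     pos=(-0.312,+0.039) vel=(+0.000,+0.000) ωy=+0.00 pitch=+180.0°

Key-timestep trajectory:
   step    t(s)  b1.x    b1.z    b1.vx   b1.vz   b2.x    b2.z    b2.vx   b2.vz   b3.x    b3.z    b3.vx   b3.vz 
     34  0.1596   +0.000  +0.039  +0.001  +0.000   -0.052  +0.117  -0.112  -0.010   -0.100  +0.187  -0.317  -0.148
     69  0.3239   +0.000  +0.039  +0.000  +0.000   -0.086  +0.090  -0.271  -0.577   -0.177  +0.091  -0.527  -1.234
    104  0.4883   +0.000  +0.039  +0.000  +0.000   -0.095  +0.048  +0.016  +0.002   -0.268  +0.070  -0.520  -0.159


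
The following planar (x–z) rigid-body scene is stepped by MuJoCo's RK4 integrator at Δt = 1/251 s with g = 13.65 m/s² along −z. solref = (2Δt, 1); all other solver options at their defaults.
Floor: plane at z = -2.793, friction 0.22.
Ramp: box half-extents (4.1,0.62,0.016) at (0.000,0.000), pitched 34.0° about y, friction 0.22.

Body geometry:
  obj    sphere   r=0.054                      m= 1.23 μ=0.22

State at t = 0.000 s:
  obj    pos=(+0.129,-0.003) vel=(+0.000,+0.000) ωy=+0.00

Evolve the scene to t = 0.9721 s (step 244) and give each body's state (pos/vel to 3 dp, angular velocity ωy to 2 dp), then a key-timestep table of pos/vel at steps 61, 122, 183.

State at t = 0.9721 s:
  obj    pos=(+2.265,-1.443) vel=(+4.394,-2.964) ωy=+98.12

Key-timestep trajectory:
   step    t(s)  obj.x    obj.z    obj.vx   obj.vz 
     61  0.2430   +0.263  -0.093  +1.099  -0.741
    122  0.4861   +0.663  -0.363  +2.197  -1.482
    183  0.7291   +1.331  -0.813  +3.296  -2.223


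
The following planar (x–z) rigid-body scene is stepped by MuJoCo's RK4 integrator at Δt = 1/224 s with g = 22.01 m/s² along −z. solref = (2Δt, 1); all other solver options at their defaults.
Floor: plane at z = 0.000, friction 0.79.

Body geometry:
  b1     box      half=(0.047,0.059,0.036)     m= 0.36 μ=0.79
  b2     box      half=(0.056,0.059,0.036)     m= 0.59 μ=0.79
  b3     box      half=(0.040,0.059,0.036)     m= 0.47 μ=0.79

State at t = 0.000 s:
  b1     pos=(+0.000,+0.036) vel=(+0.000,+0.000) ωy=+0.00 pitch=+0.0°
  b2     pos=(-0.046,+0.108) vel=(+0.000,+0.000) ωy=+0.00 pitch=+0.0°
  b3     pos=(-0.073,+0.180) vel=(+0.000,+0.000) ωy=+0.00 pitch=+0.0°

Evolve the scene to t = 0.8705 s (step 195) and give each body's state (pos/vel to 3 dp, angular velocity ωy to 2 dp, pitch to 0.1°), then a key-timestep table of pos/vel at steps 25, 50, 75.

State at t = 0.8705 s:
  b1     pos=(+0.000,+0.036) vel=(+0.000,+0.000) ωy=+0.00 pitch=+0.0°
  b2     pos=(-0.093,+0.056) vel=(+0.000,+0.000) ωy=+0.00 pitch=-90.0°
  b3     pos=(-0.192,+0.040) vel=(+0.000,+0.000) ωy=+0.00 pitch=-90.0°

Key-timestep trajectory:
   step    t(s)  b1.x    b1.z    b1.vx   b1.vz   b2.x    b2.z    b2.vx   b2.vz   b3.x    b3.z    b3.vx   b3.vz 
     25  0.1116   +0.000  +0.036  +0.002  +0.000   -0.055  +0.107  -0.180  -0.038   -0.099  +0.170  -0.527  -0.288
     50  0.2232   +0.000  +0.036  +0.000  +0.000   -0.090  +0.059  -0.378  -1.309   -0.182  +0.043  -0.898  -1.983
     75  0.3348   +0.000  +0.036  +0.000  +0.000   -0.091  +0.056  +0.027  +0.068   -0.191  +0.039  -0.042  +0.024


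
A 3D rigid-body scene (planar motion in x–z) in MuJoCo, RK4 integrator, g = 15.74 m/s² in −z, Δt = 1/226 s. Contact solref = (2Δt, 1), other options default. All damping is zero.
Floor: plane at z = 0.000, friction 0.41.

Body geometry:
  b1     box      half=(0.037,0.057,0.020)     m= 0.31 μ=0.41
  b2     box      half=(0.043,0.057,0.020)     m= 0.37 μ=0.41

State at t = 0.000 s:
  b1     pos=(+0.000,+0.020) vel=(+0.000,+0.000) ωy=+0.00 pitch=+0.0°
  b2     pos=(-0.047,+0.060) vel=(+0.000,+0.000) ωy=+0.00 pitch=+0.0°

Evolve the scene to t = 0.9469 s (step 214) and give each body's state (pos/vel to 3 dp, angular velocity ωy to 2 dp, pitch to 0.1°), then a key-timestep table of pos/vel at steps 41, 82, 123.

State at t = 0.9469 s:
  b1     pos=(+0.000,+0.020) vel=(+0.000,+0.000) ωy=+0.00 pitch=+0.0°
  b2     pos=(-0.092,+0.043) vel=(+0.000,+0.000) ωy=+0.00 pitch=-90.0°

Key-timestep trajectory:
   step    t(s)  b1.x    b1.z    b1.vx   b1.vz   b2.x    b2.z    b2.vx   b2.vz 
     41  0.1814   +0.000  +0.020  +0.000  +0.000   -0.070  +0.047  -0.098  +0.005
     82  0.3628   +0.000  +0.020  +0.000  +0.000   -0.098  +0.045  -0.096  +0.044
    123  0.5442   +0.000  +0.020  +0.000  +0.000   -0.092  +0.043  -0.157  -0.075
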